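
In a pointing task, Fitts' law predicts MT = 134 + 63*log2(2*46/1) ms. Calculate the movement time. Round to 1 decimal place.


MT = 134 + 63 * log2(2*46/1)
2D/W = 92.0
log2(92.0) = 6.5236
MT = 134 + 63 * 6.5236
= 545.0 ms


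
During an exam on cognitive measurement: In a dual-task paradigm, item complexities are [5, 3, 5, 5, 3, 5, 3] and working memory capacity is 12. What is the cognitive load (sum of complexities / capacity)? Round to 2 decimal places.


Total complexity = 5 + 3 + 5 + 5 + 3 + 5 + 3 = 29
Load = total / capacity = 29 / 12
= 2.42


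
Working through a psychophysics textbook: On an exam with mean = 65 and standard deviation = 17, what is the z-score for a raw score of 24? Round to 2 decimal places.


z = (X - mu) / sigma
= (24 - 65) / 17
= -41 / 17
= -2.41


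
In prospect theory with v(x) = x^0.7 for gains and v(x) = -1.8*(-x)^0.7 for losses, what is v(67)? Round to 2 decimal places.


Since x = 67 >= 0, use v(x) = x^0.7
67^0.7 = 18.9781
v(67) = 18.98


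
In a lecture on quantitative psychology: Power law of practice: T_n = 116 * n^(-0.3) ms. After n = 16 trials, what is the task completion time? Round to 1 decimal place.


T_n = 116 * 16^(-0.3)
16^(-0.3) = 0.435275
T_n = 116 * 0.435275
= 50.5 ms


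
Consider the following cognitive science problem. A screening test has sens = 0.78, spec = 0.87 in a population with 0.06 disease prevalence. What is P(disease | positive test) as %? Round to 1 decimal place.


PPV = (sens * prev) / (sens * prev + (1-spec) * (1-prev))
Numerator = 0.78 * 0.06 = 0.0468
P(positive and no disease) = (1 - spec) * (1 - prev) = (1 - 0.87) * (1 - 0.06) = 0.1222
Denominator = 0.0468 + 0.1222 = 0.169
PPV = 0.0468 / 0.169 = 0.276923
As percentage = 27.7


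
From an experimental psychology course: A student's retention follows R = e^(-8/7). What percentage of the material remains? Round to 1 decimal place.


R = e^(-t/S)
-t/S = -8/7 = -1.142857
R = e^(-1.142857) = 0.318907
Percentage = 0.318907 * 100
= 31.9


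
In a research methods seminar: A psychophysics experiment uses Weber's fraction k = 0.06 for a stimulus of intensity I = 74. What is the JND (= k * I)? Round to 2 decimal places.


JND = k * I
JND = 0.06 * 74
= 4.44


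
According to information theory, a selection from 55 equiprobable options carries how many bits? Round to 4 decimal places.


H = log2(n)
H = log2(55)
= 5.7814


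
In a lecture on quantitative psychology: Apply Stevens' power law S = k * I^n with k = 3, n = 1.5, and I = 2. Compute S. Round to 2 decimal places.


S = 3 * 2^1.5
2^1.5 = 2.8284
S = 3 * 2.8284
= 8.49


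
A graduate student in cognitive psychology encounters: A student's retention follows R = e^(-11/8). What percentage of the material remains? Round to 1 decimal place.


R = e^(-t/S)
-t/S = -11/8 = -1.375
R = e^(-1.375) = 0.25284
Percentage = 0.25284 * 100
= 25.3


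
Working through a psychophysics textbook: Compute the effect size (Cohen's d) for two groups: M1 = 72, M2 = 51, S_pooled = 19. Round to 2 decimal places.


Cohen's d = (M1 - M2) / S_pooled
= (72 - 51) / 19
= 21 / 19
= 1.11


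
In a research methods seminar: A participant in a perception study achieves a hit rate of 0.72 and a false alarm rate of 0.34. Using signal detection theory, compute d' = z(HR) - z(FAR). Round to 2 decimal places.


d' = z(HR) - z(FAR)
z(0.72) = 0.5828
z(0.34) = -0.4125
d' = 0.5828 - -0.4125
= 1.00


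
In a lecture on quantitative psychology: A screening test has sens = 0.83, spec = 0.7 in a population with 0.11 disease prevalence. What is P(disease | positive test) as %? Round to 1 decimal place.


PPV = (sens * prev) / (sens * prev + (1-spec) * (1-prev))
Numerator = 0.83 * 0.11 = 0.0913
P(positive and no disease) = (1 - spec) * (1 - prev) = (1 - 0.7) * (1 - 0.11) = 0.267
Denominator = 0.0913 + 0.267 = 0.3583
PPV = 0.0913 / 0.3583 = 0.254814
As percentage = 25.5


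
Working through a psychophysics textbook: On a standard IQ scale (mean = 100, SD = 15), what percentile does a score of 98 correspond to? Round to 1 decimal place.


z = (IQ - mean) / SD
z = (98 - 100) / 15 = -0.1333
Percentile = Phi(-0.1333) * 100
Phi(-0.1333) = 0.446978
= 44.7


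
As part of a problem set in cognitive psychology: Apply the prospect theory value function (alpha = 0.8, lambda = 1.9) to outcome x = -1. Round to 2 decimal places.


Since x = -1 < 0, use v(x) = -lambda*(-x)^alpha
(-x) = 1
1^0.8 = 1.0
v(-1) = -1.9 * 1.0
= -1.90


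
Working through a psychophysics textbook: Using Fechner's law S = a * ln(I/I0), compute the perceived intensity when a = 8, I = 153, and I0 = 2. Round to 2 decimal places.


S = 8 * ln(153/2)
I/I0 = 76.5
ln(76.5) = 4.3373
S = 8 * 4.3373
= 34.70


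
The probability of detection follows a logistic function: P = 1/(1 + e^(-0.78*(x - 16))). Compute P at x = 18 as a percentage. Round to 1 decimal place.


P(x) = 1/(1 + e^(-0.78*(18 - 16)))
Exponent = -0.78 * 2 = -1.56
e^(-1.56) = 0.210136
P = 1/(1 + 0.210136) = 0.826353
Percentage = 82.6


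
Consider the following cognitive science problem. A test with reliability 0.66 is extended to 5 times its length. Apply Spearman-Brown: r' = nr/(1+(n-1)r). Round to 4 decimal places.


r_new = n*r / (1 + (n-1)*r)
Numerator = 5 * 0.66 = 3.3
Denominator = 1 + 4 * 0.66 = 3.64
r_new = 3.3 / 3.64
= 0.9066


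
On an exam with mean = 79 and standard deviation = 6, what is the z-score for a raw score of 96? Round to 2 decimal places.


z = (X - mu) / sigma
= (96 - 79) / 6
= 17 / 6
= 2.83


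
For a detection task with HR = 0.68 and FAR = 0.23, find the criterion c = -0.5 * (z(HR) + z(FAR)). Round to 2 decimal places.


c = -0.5 * (z(HR) + z(FAR))
z(0.68) = 0.4677
z(0.23) = -0.7388
c = -0.5 * (0.4677 + -0.7388)
= -0.5 * -0.2711
= 0.14


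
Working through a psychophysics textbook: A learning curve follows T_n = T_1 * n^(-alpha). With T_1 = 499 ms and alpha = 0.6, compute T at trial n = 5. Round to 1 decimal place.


T_n = 499 * 5^(-0.6)
5^(-0.6) = 0.380731
T_n = 499 * 0.380731
= 190.0 ms


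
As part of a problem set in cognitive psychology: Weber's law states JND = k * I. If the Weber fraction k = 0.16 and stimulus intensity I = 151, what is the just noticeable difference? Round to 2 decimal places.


JND = k * I
JND = 0.16 * 151
= 24.16


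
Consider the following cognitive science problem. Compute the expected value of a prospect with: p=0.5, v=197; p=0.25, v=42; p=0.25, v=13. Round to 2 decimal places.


EU = sum(p_i * v_i)
0.5 * 197 = 98.5
0.25 * 42 = 10.5
0.25 * 13 = 3.25
EU = 98.5 + 10.5 + 3.25
= 112.25


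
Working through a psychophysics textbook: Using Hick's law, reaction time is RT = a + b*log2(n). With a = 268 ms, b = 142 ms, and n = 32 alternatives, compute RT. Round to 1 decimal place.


RT = 268 + 142 * log2(32)
log2(32) = 5.0
RT = 268 + 142 * 5.0
= 268 + 710.0
= 978.0 ms


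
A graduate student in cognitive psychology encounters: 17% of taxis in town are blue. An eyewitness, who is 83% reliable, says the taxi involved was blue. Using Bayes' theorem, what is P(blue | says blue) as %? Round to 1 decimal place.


P(blue | says blue) = P(says blue | blue)*P(blue) / [P(says blue | blue)*P(blue) + P(says blue | not blue)*P(not blue)]
Numerator = 0.83 * 0.17 = 0.1411
False identification = 0.17 * 0.83 = 0.1411
P = 0.1411 / (0.1411 + 0.1411)
= 0.1411 / 0.2822
As percentage = 50.0


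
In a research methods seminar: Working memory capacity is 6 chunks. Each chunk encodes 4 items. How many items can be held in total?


Total items = chunks * items_per_chunk
= 6 * 4
= 24


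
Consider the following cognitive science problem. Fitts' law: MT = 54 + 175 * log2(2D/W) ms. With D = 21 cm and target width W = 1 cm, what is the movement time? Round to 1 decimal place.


MT = 54 + 175 * log2(2*21/1)
2D/W = 42.0
log2(42.0) = 5.3923
MT = 54 + 175 * 5.3923
= 997.7 ms


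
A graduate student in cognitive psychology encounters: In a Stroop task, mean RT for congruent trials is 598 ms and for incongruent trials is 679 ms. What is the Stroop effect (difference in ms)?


Stroop effect = RT(incongruent) - RT(congruent)
= 679 - 598
= 81 ms


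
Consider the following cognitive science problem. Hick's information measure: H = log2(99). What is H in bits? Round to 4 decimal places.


H = log2(n)
H = log2(99)
= 6.6294


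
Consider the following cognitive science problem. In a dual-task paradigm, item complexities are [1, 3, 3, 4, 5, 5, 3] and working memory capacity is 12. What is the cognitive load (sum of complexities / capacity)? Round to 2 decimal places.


Total complexity = 1 + 3 + 3 + 4 + 5 + 5 + 3 = 24
Load = total / capacity = 24 / 12
= 2.00


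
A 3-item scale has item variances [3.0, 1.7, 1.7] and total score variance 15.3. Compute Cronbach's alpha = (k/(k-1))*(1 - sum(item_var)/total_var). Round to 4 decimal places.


alpha = (k/(k-1)) * (1 - sum(s_i^2)/s_total^2)
sum(item variances) = 6.4
k/(k-1) = 3/2 = 1.5
1 - 6.4/15.3 = 1 - 0.418301 = 0.581699
alpha = 1.5 * 0.581699
= 0.8725


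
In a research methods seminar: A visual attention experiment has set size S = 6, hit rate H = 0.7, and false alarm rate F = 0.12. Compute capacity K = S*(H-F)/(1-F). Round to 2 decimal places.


K = S * (H - F) / (1 - F)
H - F = 0.58
1 - F = 0.88
K = 6 * 0.58 / 0.88
= 3.95


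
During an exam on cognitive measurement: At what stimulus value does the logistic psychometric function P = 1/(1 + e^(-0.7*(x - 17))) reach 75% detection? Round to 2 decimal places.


At P = 0.75: 0.75 = 1/(1 + e^(-k*(x-x0)))
Solving: e^(-k*(x-x0)) = 1/3
x = x0 + ln(3)/k
ln(3) = 1.0986
x = 17 + 1.0986/0.7
= 17 + 1.5694
= 18.57


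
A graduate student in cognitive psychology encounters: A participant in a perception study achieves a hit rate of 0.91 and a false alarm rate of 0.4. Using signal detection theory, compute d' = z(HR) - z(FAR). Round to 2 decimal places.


d' = z(HR) - z(FAR)
z(0.91) = 1.3408
z(0.4) = -0.2533
d' = 1.3408 - -0.2533
= 1.59


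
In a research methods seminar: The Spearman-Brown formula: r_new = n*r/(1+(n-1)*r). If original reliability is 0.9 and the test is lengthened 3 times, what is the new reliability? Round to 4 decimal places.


r_new = n*r / (1 + (n-1)*r)
Numerator = 3 * 0.9 = 2.7
Denominator = 1 + 2 * 0.9 = 2.8
r_new = 2.7 / 2.8
= 0.9643


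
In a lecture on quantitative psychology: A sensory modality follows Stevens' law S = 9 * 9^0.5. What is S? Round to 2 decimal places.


S = 9 * 9^0.5
9^0.5 = 3.0
S = 9 * 3.0
= 27.00


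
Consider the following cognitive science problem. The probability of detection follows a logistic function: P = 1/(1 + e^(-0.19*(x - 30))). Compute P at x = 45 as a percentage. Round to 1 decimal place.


P(x) = 1/(1 + e^(-0.19*(45 - 30)))
Exponent = -0.19 * 15 = -2.85
e^(-2.85) = 0.057844
P = 1/(1 + 0.057844) = 0.945319
Percentage = 94.5


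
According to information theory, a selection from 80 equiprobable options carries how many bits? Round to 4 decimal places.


H = log2(n)
H = log2(80)
= 6.3219


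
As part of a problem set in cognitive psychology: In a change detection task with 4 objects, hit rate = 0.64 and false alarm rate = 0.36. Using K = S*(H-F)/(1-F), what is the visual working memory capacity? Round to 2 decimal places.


K = S * (H - F) / (1 - F)
H - F = 0.28
1 - F = 0.64
K = 4 * 0.28 / 0.64
= 1.75


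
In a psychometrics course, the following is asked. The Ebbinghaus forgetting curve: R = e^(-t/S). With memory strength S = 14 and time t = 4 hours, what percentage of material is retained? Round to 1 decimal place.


R = e^(-t/S)
-t/S = -4/14 = -0.285714
R = e^(-0.285714) = 0.751478
Percentage = 0.751478 * 100
= 75.1


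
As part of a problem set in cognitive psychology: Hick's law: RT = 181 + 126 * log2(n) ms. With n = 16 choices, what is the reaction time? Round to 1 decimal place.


RT = 181 + 126 * log2(16)
log2(16) = 4.0
RT = 181 + 126 * 4.0
= 181 + 504.0
= 685.0 ms


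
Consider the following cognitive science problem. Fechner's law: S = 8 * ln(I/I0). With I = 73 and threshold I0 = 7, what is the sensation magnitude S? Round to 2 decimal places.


S = 8 * ln(73/7)
I/I0 = 10.428571
ln(10.428571) = 2.3445
S = 8 * 2.3445
= 18.76


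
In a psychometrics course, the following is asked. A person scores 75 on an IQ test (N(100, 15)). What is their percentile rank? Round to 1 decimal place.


z = (IQ - mean) / SD
z = (75 - 100) / 15 = -1.6667
Percentile = Phi(-1.6667) * 100
Phi(-1.6667) = 0.047787
= 4.8


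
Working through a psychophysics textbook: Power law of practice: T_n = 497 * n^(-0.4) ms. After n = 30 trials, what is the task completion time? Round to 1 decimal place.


T_n = 497 * 30^(-0.4)
30^(-0.4) = 0.256538
T_n = 497 * 0.256538
= 127.5 ms


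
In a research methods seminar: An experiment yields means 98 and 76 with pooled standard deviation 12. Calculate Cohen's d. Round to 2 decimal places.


Cohen's d = (M1 - M2) / S_pooled
= (98 - 76) / 12
= 22 / 12
= 1.83


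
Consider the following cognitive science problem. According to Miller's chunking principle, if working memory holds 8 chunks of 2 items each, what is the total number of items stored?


Total items = chunks * items_per_chunk
= 8 * 2
= 16


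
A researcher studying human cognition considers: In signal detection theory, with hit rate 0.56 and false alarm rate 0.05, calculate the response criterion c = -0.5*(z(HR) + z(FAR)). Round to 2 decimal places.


c = -0.5 * (z(HR) + z(FAR))
z(0.56) = 0.151
z(0.05) = -1.6449
c = -0.5 * (0.151 + -1.6449)
= -0.5 * -1.4939
= 0.75


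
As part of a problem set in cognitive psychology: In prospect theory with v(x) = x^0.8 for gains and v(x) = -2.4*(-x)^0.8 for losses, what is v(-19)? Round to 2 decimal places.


Since x = -19 < 0, use v(x) = -lambda*(-x)^alpha
(-x) = 19
19^0.8 = 10.5439
v(-19) = -2.4 * 10.5439
= -25.31


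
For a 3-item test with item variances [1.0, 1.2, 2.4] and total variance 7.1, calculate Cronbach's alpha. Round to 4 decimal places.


alpha = (k/(k-1)) * (1 - sum(s_i^2)/s_total^2)
sum(item variances) = 4.6
k/(k-1) = 3/2 = 1.5
1 - 4.6/7.1 = 1 - 0.647887 = 0.352113
alpha = 1.5 * 0.352113
= 0.5282


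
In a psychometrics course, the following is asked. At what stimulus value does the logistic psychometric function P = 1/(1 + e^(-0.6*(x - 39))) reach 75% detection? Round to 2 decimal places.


At P = 0.75: 0.75 = 1/(1 + e^(-k*(x-x0)))
Solving: e^(-k*(x-x0)) = 1/3
x = x0 + ln(3)/k
ln(3) = 1.0986
x = 39 + 1.0986/0.6
= 39 + 1.831
= 40.83


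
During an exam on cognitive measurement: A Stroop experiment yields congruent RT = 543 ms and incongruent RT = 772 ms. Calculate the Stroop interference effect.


Stroop effect = RT(incongruent) - RT(congruent)
= 772 - 543
= 229 ms


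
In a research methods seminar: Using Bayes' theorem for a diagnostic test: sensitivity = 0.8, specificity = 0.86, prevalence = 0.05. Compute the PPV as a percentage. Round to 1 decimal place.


PPV = (sens * prev) / (sens * prev + (1-spec) * (1-prev))
Numerator = 0.8 * 0.05 = 0.04
P(positive and no disease) = (1 - spec) * (1 - prev) = (1 - 0.86) * (1 - 0.05) = 0.133
Denominator = 0.04 + 0.133 = 0.173
PPV = 0.04 / 0.173 = 0.231214
As percentage = 23.1


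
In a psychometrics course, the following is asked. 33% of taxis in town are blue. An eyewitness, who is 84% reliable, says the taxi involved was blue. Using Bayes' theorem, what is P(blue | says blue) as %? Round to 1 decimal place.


P(blue | says blue) = P(says blue | blue)*P(blue) / [P(says blue | blue)*P(blue) + P(says blue | not blue)*P(not blue)]
Numerator = 0.84 * 0.33 = 0.2772
False identification = 0.16 * 0.67 = 0.1072
P = 0.2772 / (0.2772 + 0.1072)
= 0.2772 / 0.3844
As percentage = 72.1


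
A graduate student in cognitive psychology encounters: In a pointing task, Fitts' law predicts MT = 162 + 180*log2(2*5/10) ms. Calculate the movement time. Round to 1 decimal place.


MT = 162 + 180 * log2(2*5/10)
2D/W = 1.0
log2(1.0) = 0.0
MT = 162 + 180 * 0.0
= 162.0 ms


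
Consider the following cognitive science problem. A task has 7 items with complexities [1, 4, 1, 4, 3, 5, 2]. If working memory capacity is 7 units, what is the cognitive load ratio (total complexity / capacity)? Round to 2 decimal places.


Total complexity = 1 + 4 + 1 + 4 + 3 + 5 + 2 = 20
Load = total / capacity = 20 / 7
= 2.86


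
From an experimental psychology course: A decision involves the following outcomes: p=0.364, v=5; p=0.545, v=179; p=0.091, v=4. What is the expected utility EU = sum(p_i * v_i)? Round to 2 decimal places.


EU = sum(p_i * v_i)
0.364 * 5 = 1.82
0.545 * 179 = 97.555
0.091 * 4 = 0.364
EU = 1.82 + 97.555 + 0.364
= 99.74


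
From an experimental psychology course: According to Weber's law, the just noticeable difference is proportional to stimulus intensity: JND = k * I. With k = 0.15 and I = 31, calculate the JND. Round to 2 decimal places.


JND = k * I
JND = 0.15 * 31
= 4.65


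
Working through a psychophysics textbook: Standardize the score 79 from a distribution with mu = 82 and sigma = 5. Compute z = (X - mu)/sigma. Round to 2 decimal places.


z = (X - mu) / sigma
= (79 - 82) / 5
= -3 / 5
= -0.60


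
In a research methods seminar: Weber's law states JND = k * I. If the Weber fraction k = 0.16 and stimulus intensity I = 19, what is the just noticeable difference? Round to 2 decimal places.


JND = k * I
JND = 0.16 * 19
= 3.04


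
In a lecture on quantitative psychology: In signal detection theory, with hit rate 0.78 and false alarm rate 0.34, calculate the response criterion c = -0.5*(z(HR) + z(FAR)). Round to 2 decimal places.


c = -0.5 * (z(HR) + z(FAR))
z(0.78) = 0.7722
z(0.34) = -0.4125
c = -0.5 * (0.7722 + -0.4125)
= -0.5 * 0.3597
= -0.18


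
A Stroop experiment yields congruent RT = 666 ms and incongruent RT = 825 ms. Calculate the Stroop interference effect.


Stroop effect = RT(incongruent) - RT(congruent)
= 825 - 666
= 159 ms


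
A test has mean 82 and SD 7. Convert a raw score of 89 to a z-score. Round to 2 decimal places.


z = (X - mu) / sigma
= (89 - 82) / 7
= 7 / 7
= 1.00


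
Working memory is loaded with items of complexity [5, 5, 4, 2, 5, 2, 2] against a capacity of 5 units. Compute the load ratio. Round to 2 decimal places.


Total complexity = 5 + 5 + 4 + 2 + 5 + 2 + 2 = 25
Load = total / capacity = 25 / 5
= 5.00


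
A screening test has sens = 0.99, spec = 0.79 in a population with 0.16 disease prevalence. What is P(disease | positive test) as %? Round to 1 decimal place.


PPV = (sens * prev) / (sens * prev + (1-spec) * (1-prev))
Numerator = 0.99 * 0.16 = 0.1584
P(positive and no disease) = (1 - spec) * (1 - prev) = (1 - 0.79) * (1 - 0.16) = 0.1764
Denominator = 0.1584 + 0.1764 = 0.3348
PPV = 0.1584 / 0.3348 = 0.473118
As percentage = 47.3


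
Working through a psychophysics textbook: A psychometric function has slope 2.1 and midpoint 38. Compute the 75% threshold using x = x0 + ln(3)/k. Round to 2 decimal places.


At P = 0.75: 0.75 = 1/(1 + e^(-k*(x-x0)))
Solving: e^(-k*(x-x0)) = 1/3
x = x0 + ln(3)/k
ln(3) = 1.0986
x = 38 + 1.0986/2.1
= 38 + 0.5231
= 38.52


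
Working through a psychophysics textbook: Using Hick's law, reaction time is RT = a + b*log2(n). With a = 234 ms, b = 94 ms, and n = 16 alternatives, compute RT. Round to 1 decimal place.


RT = 234 + 94 * log2(16)
log2(16) = 4.0
RT = 234 + 94 * 4.0
= 234 + 376.0
= 610.0 ms


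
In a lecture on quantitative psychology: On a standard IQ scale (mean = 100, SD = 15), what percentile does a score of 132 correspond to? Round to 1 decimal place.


z = (IQ - mean) / SD
z = (132 - 100) / 15 = 2.1333
Percentile = Phi(2.1333) * 100
Phi(2.1333) = 0.98355
= 98.4


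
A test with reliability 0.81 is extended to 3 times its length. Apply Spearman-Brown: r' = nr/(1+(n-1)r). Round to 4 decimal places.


r_new = n*r / (1 + (n-1)*r)
Numerator = 3 * 0.81 = 2.43
Denominator = 1 + 2 * 0.81 = 2.62
r_new = 2.43 / 2.62
= 0.9275


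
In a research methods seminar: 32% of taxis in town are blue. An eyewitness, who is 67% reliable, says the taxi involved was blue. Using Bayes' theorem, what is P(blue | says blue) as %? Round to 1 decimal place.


P(blue | says blue) = P(says blue | blue)*P(blue) / [P(says blue | blue)*P(blue) + P(says blue | not blue)*P(not blue)]
Numerator = 0.67 * 0.32 = 0.2144
False identification = 0.33 * 0.68 = 0.2244
P = 0.2144 / (0.2144 + 0.2244)
= 0.2144 / 0.4388
As percentage = 48.9


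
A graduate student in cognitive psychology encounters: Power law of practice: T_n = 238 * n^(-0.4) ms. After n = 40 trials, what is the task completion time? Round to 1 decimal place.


T_n = 238 * 40^(-0.4)
40^(-0.4) = 0.228653
T_n = 238 * 0.228653
= 54.4 ms


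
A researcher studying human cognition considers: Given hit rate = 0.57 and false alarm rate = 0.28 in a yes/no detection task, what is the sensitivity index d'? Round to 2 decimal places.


d' = z(HR) - z(FAR)
z(0.57) = 0.1764
z(0.28) = -0.5828
d' = 0.1764 - -0.5828
= 0.76


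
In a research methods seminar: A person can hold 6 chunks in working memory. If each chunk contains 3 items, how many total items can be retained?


Total items = chunks * items_per_chunk
= 6 * 3
= 18


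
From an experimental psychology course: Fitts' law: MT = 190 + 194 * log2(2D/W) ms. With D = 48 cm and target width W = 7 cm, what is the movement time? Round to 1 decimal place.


MT = 190 + 194 * log2(2*48/7)
2D/W = 13.714286
log2(13.714286) = 3.7776
MT = 190 + 194 * 3.7776
= 922.9 ms


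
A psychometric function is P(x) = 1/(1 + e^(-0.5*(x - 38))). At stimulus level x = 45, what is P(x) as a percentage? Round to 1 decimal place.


P(x) = 1/(1 + e^(-0.5*(45 - 38)))
Exponent = -0.5 * 7 = -3.5
e^(-3.5) = 0.030197
P = 1/(1 + 0.030197) = 0.970688
Percentage = 97.1


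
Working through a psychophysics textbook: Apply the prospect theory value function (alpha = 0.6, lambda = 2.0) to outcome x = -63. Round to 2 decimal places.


Since x = -63 < 0, use v(x) = -lambda*(-x)^alpha
(-x) = 63
63^0.6 = 12.0117
v(-63) = -2.0 * 12.0117
= -24.02


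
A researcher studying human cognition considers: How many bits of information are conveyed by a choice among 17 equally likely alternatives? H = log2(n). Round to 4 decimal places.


H = log2(n)
H = log2(17)
= 4.0875


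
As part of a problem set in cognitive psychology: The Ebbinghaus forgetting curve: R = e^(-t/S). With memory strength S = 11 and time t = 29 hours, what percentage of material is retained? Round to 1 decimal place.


R = e^(-t/S)
-t/S = -29/11 = -2.636364
R = e^(-2.636364) = 0.071621
Percentage = 0.071621 * 100
= 7.2


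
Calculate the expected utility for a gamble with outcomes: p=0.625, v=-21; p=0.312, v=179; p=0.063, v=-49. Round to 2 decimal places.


EU = sum(p_i * v_i)
0.625 * -21 = -13.125
0.312 * 179 = 55.848
0.063 * -49 = -3.087
EU = -13.125 + 55.848 + -3.087
= 39.64


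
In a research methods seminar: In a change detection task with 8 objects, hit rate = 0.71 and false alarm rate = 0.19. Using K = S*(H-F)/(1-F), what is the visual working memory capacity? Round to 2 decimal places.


K = S * (H - F) / (1 - F)
H - F = 0.52
1 - F = 0.81
K = 8 * 0.52 / 0.81
= 5.14


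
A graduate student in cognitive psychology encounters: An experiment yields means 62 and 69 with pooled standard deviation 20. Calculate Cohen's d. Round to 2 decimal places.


Cohen's d = (M1 - M2) / S_pooled
= (62 - 69) / 20
= -7 / 20
= -0.35


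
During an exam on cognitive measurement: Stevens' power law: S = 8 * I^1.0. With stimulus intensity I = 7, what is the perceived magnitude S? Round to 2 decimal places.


S = 8 * 7^1.0
7^1.0 = 7.0
S = 8 * 7.0
= 56.00


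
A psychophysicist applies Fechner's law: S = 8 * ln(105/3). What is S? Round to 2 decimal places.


S = 8 * ln(105/3)
I/I0 = 35.0
ln(35.0) = 3.5553
S = 8 * 3.5553
= 28.44


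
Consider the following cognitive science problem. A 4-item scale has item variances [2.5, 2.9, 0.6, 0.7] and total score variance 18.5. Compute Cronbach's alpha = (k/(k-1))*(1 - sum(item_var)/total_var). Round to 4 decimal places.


alpha = (k/(k-1)) * (1 - sum(s_i^2)/s_total^2)
sum(item variances) = 6.7
k/(k-1) = 4/3 = 1.333333
1 - 6.7/18.5 = 1 - 0.362162 = 0.637838
alpha = 1.333333 * 0.637838
= 0.8505


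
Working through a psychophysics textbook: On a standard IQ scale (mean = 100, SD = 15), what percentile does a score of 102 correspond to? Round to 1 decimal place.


z = (IQ - mean) / SD
z = (102 - 100) / 15 = 0.1333
Percentile = Phi(0.1333) * 100
Phi(0.1333) = 0.553022
= 55.3


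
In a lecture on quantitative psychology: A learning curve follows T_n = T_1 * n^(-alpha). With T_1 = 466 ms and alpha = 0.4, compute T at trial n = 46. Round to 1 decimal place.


T_n = 466 * 46^(-0.4)
46^(-0.4) = 0.216221
T_n = 466 * 0.216221
= 100.8 ms


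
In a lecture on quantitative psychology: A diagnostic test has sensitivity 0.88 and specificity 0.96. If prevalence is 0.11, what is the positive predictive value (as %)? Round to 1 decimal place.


PPV = (sens * prev) / (sens * prev + (1-spec) * (1-prev))
Numerator = 0.88 * 0.11 = 0.0968
P(positive and no disease) = (1 - spec) * (1 - prev) = (1 - 0.96) * (1 - 0.11) = 0.0356
Denominator = 0.0968 + 0.0356 = 0.1324
PPV = 0.0968 / 0.1324 = 0.731118
As percentage = 73.1


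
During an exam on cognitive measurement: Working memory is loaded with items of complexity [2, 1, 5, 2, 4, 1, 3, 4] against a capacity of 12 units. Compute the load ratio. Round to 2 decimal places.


Total complexity = 2 + 1 + 5 + 2 + 4 + 1 + 3 + 4 = 22
Load = total / capacity = 22 / 12
= 1.83


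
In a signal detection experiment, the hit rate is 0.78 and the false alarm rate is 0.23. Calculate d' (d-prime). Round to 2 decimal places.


d' = z(HR) - z(FAR)
z(0.78) = 0.7722
z(0.23) = -0.7388
d' = 0.7722 - -0.7388
= 1.51


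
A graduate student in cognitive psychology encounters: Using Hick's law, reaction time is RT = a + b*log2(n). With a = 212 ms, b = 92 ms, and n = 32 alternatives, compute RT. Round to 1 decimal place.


RT = 212 + 92 * log2(32)
log2(32) = 5.0
RT = 212 + 92 * 5.0
= 212 + 460.0
= 672.0 ms


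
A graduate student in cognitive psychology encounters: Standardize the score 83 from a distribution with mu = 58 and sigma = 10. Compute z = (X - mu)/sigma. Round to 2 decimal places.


z = (X - mu) / sigma
= (83 - 58) / 10
= 25 / 10
= 2.50


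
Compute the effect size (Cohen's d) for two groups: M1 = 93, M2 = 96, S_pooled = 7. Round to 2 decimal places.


Cohen's d = (M1 - M2) / S_pooled
= (93 - 96) / 7
= -3 / 7
= -0.43


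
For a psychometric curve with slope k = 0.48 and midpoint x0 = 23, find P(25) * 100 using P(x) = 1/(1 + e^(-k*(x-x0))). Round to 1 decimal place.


P(x) = 1/(1 + e^(-0.48*(25 - 23)))
Exponent = -0.48 * 2 = -0.96
e^(-0.96) = 0.382893
P = 1/(1 + 0.382893) = 0.723122
Percentage = 72.3


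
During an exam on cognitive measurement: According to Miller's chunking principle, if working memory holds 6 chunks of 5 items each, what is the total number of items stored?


Total items = chunks * items_per_chunk
= 6 * 5
= 30


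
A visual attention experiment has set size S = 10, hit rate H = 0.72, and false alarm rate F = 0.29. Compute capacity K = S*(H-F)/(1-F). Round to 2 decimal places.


K = S * (H - F) / (1 - F)
H - F = 0.43
1 - F = 0.71
K = 10 * 0.43 / 0.71
= 6.06


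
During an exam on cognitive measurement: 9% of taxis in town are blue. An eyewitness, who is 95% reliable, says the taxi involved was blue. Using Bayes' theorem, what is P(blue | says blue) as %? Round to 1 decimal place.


P(blue | says blue) = P(says blue | blue)*P(blue) / [P(says blue | blue)*P(blue) + P(says blue | not blue)*P(not blue)]
Numerator = 0.95 * 0.09 = 0.0855
False identification = 0.05 * 0.91 = 0.0455
P = 0.0855 / (0.0855 + 0.0455)
= 0.0855 / 0.131
As percentage = 65.3


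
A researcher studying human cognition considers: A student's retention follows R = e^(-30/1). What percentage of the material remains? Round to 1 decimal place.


R = e^(-t/S)
-t/S = -30/1 = -30.0
R = e^(-30.0) = 0.0
Percentage = 0.0 * 100
= 0.0


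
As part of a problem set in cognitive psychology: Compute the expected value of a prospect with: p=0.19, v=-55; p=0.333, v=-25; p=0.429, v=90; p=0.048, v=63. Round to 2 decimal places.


EU = sum(p_i * v_i)
0.19 * -55 = -10.45
0.333 * -25 = -8.325
0.429 * 90 = 38.61
0.048 * 63 = 3.024
EU = -10.45 + -8.325 + 38.61 + 3.024
= 22.86


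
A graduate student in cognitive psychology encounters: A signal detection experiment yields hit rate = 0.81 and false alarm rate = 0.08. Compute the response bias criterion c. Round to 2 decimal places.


c = -0.5 * (z(HR) + z(FAR))
z(0.81) = 0.8779
z(0.08) = -1.4051
c = -0.5 * (0.8779 + -1.4051)
= -0.5 * -0.5272
= 0.26


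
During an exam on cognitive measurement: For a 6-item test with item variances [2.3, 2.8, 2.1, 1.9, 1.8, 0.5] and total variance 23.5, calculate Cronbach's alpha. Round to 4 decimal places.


alpha = (k/(k-1)) * (1 - sum(s_i^2)/s_total^2)
sum(item variances) = 11.4
k/(k-1) = 6/5 = 1.2
1 - 11.4/23.5 = 1 - 0.485106 = 0.514894
alpha = 1.2 * 0.514894
= 0.6179


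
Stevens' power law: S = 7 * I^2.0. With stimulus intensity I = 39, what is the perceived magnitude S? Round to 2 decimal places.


S = 7 * 39^2.0
39^2.0 = 1521.0
S = 7 * 1521.0
= 10647.00


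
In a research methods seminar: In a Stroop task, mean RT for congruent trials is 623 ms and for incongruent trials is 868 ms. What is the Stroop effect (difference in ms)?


Stroop effect = RT(incongruent) - RT(congruent)
= 868 - 623
= 245 ms


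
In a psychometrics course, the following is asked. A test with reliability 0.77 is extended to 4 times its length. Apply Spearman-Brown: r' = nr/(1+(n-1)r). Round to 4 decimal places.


r_new = n*r / (1 + (n-1)*r)
Numerator = 4 * 0.77 = 3.08
Denominator = 1 + 3 * 0.77 = 3.31
r_new = 3.08 / 3.31
= 0.9305


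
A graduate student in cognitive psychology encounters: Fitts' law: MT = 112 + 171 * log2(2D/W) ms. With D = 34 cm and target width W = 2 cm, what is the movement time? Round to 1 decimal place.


MT = 112 + 171 * log2(2*34/2)
2D/W = 34.0
log2(34.0) = 5.0875
MT = 112 + 171 * 5.0875
= 982.0 ms


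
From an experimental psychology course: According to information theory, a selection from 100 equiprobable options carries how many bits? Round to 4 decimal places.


H = log2(n)
H = log2(100)
= 6.6439


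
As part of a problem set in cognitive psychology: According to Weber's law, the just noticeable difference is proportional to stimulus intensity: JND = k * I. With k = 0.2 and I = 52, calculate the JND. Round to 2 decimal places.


JND = k * I
JND = 0.2 * 52
= 10.40


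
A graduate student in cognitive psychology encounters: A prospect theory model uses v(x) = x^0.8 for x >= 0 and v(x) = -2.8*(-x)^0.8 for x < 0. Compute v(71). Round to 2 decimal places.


Since x = 71 >= 0, use v(x) = x^0.8
71^0.8 = 30.2696
v(71) = 30.27


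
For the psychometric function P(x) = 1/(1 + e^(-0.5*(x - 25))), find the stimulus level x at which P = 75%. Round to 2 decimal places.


At P = 0.75: 0.75 = 1/(1 + e^(-k*(x-x0)))
Solving: e^(-k*(x-x0)) = 1/3
x = x0 + ln(3)/k
ln(3) = 1.0986
x = 25 + 1.0986/0.5
= 25 + 2.1972
= 27.20


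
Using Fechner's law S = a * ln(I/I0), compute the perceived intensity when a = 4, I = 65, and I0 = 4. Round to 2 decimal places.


S = 4 * ln(65/4)
I/I0 = 16.25
ln(16.25) = 2.7881
S = 4 * 2.7881
= 11.15


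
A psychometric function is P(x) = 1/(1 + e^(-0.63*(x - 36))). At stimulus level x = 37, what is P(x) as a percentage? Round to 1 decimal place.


P(x) = 1/(1 + e^(-0.63*(37 - 36)))
Exponent = -0.63 * 1 = -0.63
e^(-0.63) = 0.532592
P = 1/(1 + 0.532592) = 0.652489
Percentage = 65.2


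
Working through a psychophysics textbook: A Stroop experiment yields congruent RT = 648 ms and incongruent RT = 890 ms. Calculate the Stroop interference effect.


Stroop effect = RT(incongruent) - RT(congruent)
= 890 - 648
= 242 ms


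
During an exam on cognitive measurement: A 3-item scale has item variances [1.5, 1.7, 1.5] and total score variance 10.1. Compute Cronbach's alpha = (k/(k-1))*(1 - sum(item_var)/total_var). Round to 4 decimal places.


alpha = (k/(k-1)) * (1 - sum(s_i^2)/s_total^2)
sum(item variances) = 4.7
k/(k-1) = 3/2 = 1.5
1 - 4.7/10.1 = 1 - 0.465347 = 0.534653
alpha = 1.5 * 0.534653
= 0.8020


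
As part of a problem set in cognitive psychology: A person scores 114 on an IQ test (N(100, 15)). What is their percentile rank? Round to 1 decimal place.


z = (IQ - mean) / SD
z = (114 - 100) / 15 = 0.9333
Percentile = Phi(0.9333) * 100
Phi(0.9333) = 0.824667
= 82.5


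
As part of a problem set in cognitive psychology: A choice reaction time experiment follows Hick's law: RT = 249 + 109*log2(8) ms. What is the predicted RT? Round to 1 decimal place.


RT = 249 + 109 * log2(8)
log2(8) = 3.0
RT = 249 + 109 * 3.0
= 249 + 327.0
= 576.0 ms


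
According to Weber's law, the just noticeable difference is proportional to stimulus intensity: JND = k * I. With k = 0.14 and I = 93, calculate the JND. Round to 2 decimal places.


JND = k * I
JND = 0.14 * 93
= 13.02


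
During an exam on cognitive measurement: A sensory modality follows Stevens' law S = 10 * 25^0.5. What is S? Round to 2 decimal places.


S = 10 * 25^0.5
25^0.5 = 5.0
S = 10 * 5.0
= 50.00


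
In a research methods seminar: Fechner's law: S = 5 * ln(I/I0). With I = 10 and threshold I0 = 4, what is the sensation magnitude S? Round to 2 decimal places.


S = 5 * ln(10/4)
I/I0 = 2.5
ln(2.5) = 0.9163
S = 5 * 0.9163
= 4.58


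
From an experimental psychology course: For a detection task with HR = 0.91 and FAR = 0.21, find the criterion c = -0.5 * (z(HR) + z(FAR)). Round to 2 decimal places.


c = -0.5 * (z(HR) + z(FAR))
z(0.91) = 1.3408
z(0.21) = -0.8064
c = -0.5 * (1.3408 + -0.8064)
= -0.5 * 0.5344
= -0.27


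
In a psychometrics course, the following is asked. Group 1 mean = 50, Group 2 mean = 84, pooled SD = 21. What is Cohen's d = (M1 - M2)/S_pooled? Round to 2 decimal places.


Cohen's d = (M1 - M2) / S_pooled
= (50 - 84) / 21
= -34 / 21
= -1.62


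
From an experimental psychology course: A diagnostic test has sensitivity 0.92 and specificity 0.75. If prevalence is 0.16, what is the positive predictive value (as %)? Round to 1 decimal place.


PPV = (sens * prev) / (sens * prev + (1-spec) * (1-prev))
Numerator = 0.92 * 0.16 = 0.1472
P(positive and no disease) = (1 - spec) * (1 - prev) = (1 - 0.75) * (1 - 0.16) = 0.21
Denominator = 0.1472 + 0.21 = 0.3572
PPV = 0.1472 / 0.3572 = 0.412094
As percentage = 41.2


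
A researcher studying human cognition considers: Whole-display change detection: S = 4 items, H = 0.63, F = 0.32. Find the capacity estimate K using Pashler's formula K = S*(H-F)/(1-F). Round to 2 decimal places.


K = S * (H - F) / (1 - F)
H - F = 0.31
1 - F = 0.68
K = 4 * 0.31 / 0.68
= 1.82


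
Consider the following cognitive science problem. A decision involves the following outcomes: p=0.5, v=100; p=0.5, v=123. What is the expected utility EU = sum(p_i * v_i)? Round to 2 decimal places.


EU = sum(p_i * v_i)
0.5 * 100 = 50.0
0.5 * 123 = 61.5
EU = 50.0 + 61.5
= 111.50


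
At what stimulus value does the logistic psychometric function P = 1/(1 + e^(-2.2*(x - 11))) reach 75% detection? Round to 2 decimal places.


At P = 0.75: 0.75 = 1/(1 + e^(-k*(x-x0)))
Solving: e^(-k*(x-x0)) = 1/3
x = x0 + ln(3)/k
ln(3) = 1.0986
x = 11 + 1.0986/2.2
= 11 + 0.4994
= 11.50


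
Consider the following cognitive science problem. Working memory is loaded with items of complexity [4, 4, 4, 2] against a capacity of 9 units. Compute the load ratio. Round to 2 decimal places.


Total complexity = 4 + 4 + 4 + 2 = 14
Load = total / capacity = 14 / 9
= 1.56


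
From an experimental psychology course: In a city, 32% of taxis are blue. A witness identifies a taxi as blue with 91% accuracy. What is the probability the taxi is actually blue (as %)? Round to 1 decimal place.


P(blue | says blue) = P(says blue | blue)*P(blue) / [P(says blue | blue)*P(blue) + P(says blue | not blue)*P(not blue)]
Numerator = 0.91 * 0.32 = 0.2912
False identification = 0.09 * 0.68 = 0.0612
P = 0.2912 / (0.2912 + 0.0612)
= 0.2912 / 0.3524
As percentage = 82.6


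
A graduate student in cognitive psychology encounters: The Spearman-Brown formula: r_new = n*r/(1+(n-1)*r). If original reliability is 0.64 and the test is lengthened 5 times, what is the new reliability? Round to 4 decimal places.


r_new = n*r / (1 + (n-1)*r)
Numerator = 5 * 0.64 = 3.2
Denominator = 1 + 4 * 0.64 = 3.56
r_new = 3.2 / 3.56
= 0.8989


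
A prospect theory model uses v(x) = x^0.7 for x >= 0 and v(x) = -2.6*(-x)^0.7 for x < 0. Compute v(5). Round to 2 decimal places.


Since x = 5 >= 0, use v(x) = x^0.7
5^0.7 = 3.0852
v(5) = 3.09


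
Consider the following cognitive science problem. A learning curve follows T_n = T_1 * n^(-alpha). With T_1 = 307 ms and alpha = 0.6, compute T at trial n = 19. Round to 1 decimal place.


T_n = 307 * 19^(-0.6)
19^(-0.6) = 0.170902
T_n = 307 * 0.170902
= 52.5 ms


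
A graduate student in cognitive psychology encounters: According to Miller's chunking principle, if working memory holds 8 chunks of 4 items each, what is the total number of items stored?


Total items = chunks * items_per_chunk
= 8 * 4
= 32


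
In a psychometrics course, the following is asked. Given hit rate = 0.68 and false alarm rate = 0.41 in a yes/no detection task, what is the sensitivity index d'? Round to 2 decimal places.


d' = z(HR) - z(FAR)
z(0.68) = 0.4677
z(0.41) = -0.2275
d' = 0.4677 - -0.2275
= 0.70


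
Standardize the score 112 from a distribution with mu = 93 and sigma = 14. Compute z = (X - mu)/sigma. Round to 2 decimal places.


z = (X - mu) / sigma
= (112 - 93) / 14
= 19 / 14
= 1.36


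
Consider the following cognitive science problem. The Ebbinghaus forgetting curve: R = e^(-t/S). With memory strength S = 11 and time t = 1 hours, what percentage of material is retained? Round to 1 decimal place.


R = e^(-t/S)
-t/S = -1/11 = -0.090909
R = e^(-0.090909) = 0.913101
Percentage = 0.913101 * 100
= 91.3


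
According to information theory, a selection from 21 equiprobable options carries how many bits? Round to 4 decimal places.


H = log2(n)
H = log2(21)
= 4.3923


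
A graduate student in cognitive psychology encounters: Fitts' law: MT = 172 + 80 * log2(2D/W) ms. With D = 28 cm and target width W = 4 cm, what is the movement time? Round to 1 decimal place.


MT = 172 + 80 * log2(2*28/4)
2D/W = 14.0
log2(14.0) = 3.8074
MT = 172 + 80 * 3.8074
= 476.6 ms


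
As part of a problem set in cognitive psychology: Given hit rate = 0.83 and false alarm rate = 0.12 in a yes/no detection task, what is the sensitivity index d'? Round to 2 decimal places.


d' = z(HR) - z(FAR)
z(0.83) = 0.9542
z(0.12) = -1.175
d' = 0.9542 - -1.175
= 2.13


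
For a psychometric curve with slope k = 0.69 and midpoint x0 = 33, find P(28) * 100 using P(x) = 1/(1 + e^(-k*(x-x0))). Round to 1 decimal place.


P(x) = 1/(1 + e^(-0.69*(28 - 33)))
Exponent = -0.69 * -5 = 3.45
e^(3.45) = 31.500392
P = 1/(1 + 31.500392) = 0.030769
Percentage = 3.1


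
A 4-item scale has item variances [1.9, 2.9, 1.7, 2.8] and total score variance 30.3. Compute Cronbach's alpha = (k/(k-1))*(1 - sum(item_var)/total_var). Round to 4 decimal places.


alpha = (k/(k-1)) * (1 - sum(s_i^2)/s_total^2)
sum(item variances) = 9.3
k/(k-1) = 4/3 = 1.333333
1 - 9.3/30.3 = 1 - 0.306931 = 0.693069
alpha = 1.333333 * 0.693069
= 0.9241


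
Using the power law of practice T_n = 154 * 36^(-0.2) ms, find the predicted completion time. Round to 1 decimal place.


T_n = 154 * 36^(-0.2)
36^(-0.2) = 0.488359
T_n = 154 * 0.488359
= 75.2 ms
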